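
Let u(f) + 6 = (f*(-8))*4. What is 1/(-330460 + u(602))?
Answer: -1/349730 ≈ -2.8593e-6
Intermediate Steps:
u(f) = -6 - 32*f (u(f) = -6 + (f*(-8))*4 = -6 - 8*f*4 = -6 - 32*f)
1/(-330460 + u(602)) = 1/(-330460 + (-6 - 32*602)) = 1/(-330460 + (-6 - 19264)) = 1/(-330460 - 19270) = 1/(-349730) = -1/349730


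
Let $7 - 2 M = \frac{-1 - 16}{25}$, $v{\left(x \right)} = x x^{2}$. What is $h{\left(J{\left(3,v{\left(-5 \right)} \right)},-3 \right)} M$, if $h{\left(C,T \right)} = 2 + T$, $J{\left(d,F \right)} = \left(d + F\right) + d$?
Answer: $- \frac{96}{25} \approx -3.84$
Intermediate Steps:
$v{\left(x \right)} = x^{3}$
$J{\left(d,F \right)} = F + 2 d$ ($J{\left(d,F \right)} = \left(F + d\right) + d = F + 2 d$)
$M = \frac{96}{25}$ ($M = \frac{7}{2} - \frac{\left(-1 - 16\right) \frac{1}{25}}{2} = \frac{7}{2} - \frac{\left(-17\right) \frac{1}{25}}{2} = \frac{7}{2} - - \frac{17}{50} = \frac{7}{2} + \frac{17}{50} = \frac{96}{25} \approx 3.84$)
$h{\left(J{\left(3,v{\left(-5 \right)} \right)},-3 \right)} M = \left(2 - 3\right) \frac{96}{25} = \left(-1\right) \frac{96}{25} = - \frac{96}{25}$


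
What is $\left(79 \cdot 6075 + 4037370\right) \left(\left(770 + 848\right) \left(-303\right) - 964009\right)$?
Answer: $-6569334978585$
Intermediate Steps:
$\left(79 \cdot 6075 + 4037370\right) \left(\left(770 + 848\right) \left(-303\right) - 964009\right) = \left(479925 + 4037370\right) \left(1618 \left(-303\right) - 964009\right) = 4517295 \left(-490254 - 964009\right) = 4517295 \left(-1454263\right) = -6569334978585$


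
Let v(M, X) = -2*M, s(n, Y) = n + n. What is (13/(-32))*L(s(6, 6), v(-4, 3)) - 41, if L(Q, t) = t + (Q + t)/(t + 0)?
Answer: -2897/64 ≈ -45.266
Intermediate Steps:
s(n, Y) = 2*n
L(Q, t) = t + (Q + t)/t
(13/(-32))*L(s(6, 6), v(-4, 3)) - 41 = (13/(-32))*(1 - 2*(-4) + (2*6)/((-2*(-4)))) - 41 = (13*(-1/32))*(1 + 8 + 12/8) - 41 = -13*(1 + 8 + 12*(⅛))/32 - 41 = -13*(1 + 8 + 3/2)/32 - 41 = -13/32*21/2 - 41 = -273/64 - 41 = -2897/64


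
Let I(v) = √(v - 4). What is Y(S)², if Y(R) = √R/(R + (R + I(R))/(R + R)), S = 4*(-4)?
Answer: -4096/(248 + I*√5)² ≈ -0.066581 + 0.0012007*I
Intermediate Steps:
I(v) = √(-4 + v)
S = -16
Y(R) = √R/(R + (R + √(-4 + R))/(2*R)) (Y(R) = √R/(R + (R + √(-4 + R))/(R + R)) = √R/(R + (R + √(-4 + R))/((2*R))) = √R/(R + (R + √(-4 + R))*(1/(2*R))) = √R/(R + (R + √(-4 + R))/(2*R)))
Y(S)² = (2*(-16)^(3/2)/(-16 + √(-4 - 16) + 2*(-16)²))² = (2*(-64*I)/(-16 + √(-20) + 2*256))² = (2*(-64*I)/(-16 + 2*I*√5 + 512))² = (2*(-64*I)/(496 + 2*I*√5))² = (-128*I/(496 + 2*I*√5))² = -16384/(496 + 2*I*√5)²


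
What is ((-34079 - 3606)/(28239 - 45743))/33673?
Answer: 37685/589412192 ≈ 6.3937e-5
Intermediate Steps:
((-34079 - 3606)/(28239 - 45743))/33673 = -37685/(-17504)*(1/33673) = -37685*(-1/17504)*(1/33673) = (37685/17504)*(1/33673) = 37685/589412192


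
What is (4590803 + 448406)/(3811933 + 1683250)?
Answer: 5039209/5495183 ≈ 0.91702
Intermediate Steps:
(4590803 + 448406)/(3811933 + 1683250) = 5039209/5495183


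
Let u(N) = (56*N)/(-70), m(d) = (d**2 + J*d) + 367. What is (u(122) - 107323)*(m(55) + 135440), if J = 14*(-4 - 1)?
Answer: -72499237146/5 ≈ -1.4500e+10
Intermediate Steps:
J = -70 (J = 14*(-5) = -70)
m(d) = 367 + d**2 - 70*d (m(d) = (d**2 - 70*d) + 367 = 367 + d**2 - 70*d)
u(N) = -4*N/5 (u(N) = (56*N)*(-1/70) = -4*N/5)
(u(122) - 107323)*(m(55) + 135440) = (-4/5*122 - 107323)*((367 + 55**2 - 70*55) + 135440) = (-488/5 - 107323)*((367 + 3025 - 3850) + 135440) = -537103*(-458 + 135440)/5 = -537103/5*134982 = -72499237146/5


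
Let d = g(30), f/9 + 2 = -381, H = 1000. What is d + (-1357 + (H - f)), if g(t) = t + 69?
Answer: 3189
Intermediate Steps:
f = -3447 (f = -18 + 9*(-381) = -18 - 3429 = -3447)
g(t) = 69 + t
d = 99 (d = 69 + 30 = 99)
d + (-1357 + (H - f)) = 99 + (-1357 + (1000 - 1*(-3447))) = 99 + (-1357 + (1000 + 3447)) = 99 + (-1357 + 4447) = 99 + 3090 = 3189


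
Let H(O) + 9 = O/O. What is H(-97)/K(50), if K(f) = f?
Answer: -4/25 ≈ -0.16000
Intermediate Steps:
H(O) = -8 (H(O) = -9 + O/O = -9 + 1 = -8)
H(-97)/K(50) = -8/50 = -8*1/50 = -4/25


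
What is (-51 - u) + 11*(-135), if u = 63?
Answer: -1599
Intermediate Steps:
(-51 - u) + 11*(-135) = (-51 - 1*63) + 11*(-135) = (-51 - 63) - 1485 = -114 - 1485 = -1599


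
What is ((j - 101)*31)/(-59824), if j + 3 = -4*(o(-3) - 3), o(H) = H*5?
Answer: 62/3739 ≈ 0.016582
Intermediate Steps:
o(H) = 5*H
j = 69 (j = -3 - 4*(5*(-3) - 3) = -3 - 4*(-15 - 3) = -3 - 4*(-18) = -3 + 72 = 69)
((j - 101)*31)/(-59824) = ((69 - 101)*31)/(-59824) = -32*31*(-1/59824) = -992*(-1/59824) = 62/3739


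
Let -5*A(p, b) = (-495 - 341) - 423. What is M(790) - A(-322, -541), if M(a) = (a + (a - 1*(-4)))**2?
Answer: 12544021/5 ≈ 2.5088e+6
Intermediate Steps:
A(p, b) = 1259/5 (A(p, b) = -((-495 - 341) - 423)/5 = -(-836 - 423)/5 = -1/5*(-1259) = 1259/5)
M(a) = (4 + 2*a)**2 (M(a) = (a + (a + 4))**2 = (a + (4 + a))**2 = (4 + 2*a)**2)
M(790) - A(-322, -541) = 4*(2 + 790)**2 - 1*1259/5 = 4*792**2 - 1259/5 = 4*627264 - 1259/5 = 2509056 - 1259/5 = 12544021/5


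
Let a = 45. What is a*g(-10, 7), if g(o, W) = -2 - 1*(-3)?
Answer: 45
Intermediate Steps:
g(o, W) = 1 (g(o, W) = -2 + 3 = 1)
a*g(-10, 7) = 45*1 = 45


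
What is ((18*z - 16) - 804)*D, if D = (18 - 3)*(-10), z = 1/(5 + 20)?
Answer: 122892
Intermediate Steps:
z = 1/25 ≈ 0.040000
D = -150 (D = 15*(-10) = -150)
((18*z - 16) - 804)*D = ((18*(1/25) - 16) - 804)*(-150) = ((18/25 - 16) - 804)*(-150) = (-382/25 - 804)*(-150) = -20482/25*(-150) = 122892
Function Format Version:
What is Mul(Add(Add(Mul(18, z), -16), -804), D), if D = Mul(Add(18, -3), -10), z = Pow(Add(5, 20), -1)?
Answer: 122892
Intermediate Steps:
z = Rational(1, 25) (z = Pow(25, -1) = Rational(1, 25) ≈ 0.040000)
D = -150 (D = Mul(15, -10) = -150)
Mul(Add(Add(Mul(18, z), -16), -804), D) = Mul(Add(Add(Mul(18, Rational(1, 25)), -16), -804), -150) = Mul(Add(Add(Rational(18, 25), -16), -804), -150) = Mul(Add(Rational(-382, 25), -804), -150) = Mul(Rational(-20482, 25), -150) = 122892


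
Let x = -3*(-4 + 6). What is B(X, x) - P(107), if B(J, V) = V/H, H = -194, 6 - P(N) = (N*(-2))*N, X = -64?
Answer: -2221685/97 ≈ -22904.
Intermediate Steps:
P(N) = 6 + 2*N² (P(N) = 6 - N*(-2)*N = 6 - (-2*N)*N = 6 - (-2)*N² = 6 + 2*N²)
x = -6 (x = -3*2 = -6)
B(J, V) = -V/194 (B(J, V) = V/(-194) = V*(-1/194) = -V/194)
B(X, x) - P(107) = -1/194*(-6) - (6 + 2*107²) = 3/97 - (6 + 2*11449) = 3/97 - (6 + 22898) = 3/97 - 1*22904 = 3/97 - 22904 = -2221685/97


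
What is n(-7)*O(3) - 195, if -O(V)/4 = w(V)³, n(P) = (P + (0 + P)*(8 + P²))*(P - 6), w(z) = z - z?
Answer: -195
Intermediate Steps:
w(z) = 0
n(P) = (-6 + P)*(P + P*(8 + P²)) (n(P) = (P + P*(8 + P²))*(-6 + P) = (-6 + P)*(P + P*(8 + P²)))
O(V) = 0 (O(V) = -4*0³ = -4*0 = 0)
n(-7)*O(3) - 195 = -7*(-54 + (-7)³ - 6*(-7)² + 9*(-7))*0 - 195 = -7*(-54 - 343 - 6*49 - 63)*0 - 195 = -7*(-54 - 343 - 294 - 63)*0 - 195 = -7*(-754)*0 - 195 = 5278*0 - 195 = 0 - 195 = -195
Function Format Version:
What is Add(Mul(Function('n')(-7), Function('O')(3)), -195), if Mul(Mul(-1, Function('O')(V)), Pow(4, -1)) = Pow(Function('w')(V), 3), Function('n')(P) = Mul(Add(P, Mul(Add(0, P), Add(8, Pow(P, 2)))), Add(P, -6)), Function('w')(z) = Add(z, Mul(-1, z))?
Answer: -195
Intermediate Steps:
Function('w')(z) = 0
Function('n')(P) = Mul(Add(-6, P), Add(P, Mul(P, Add(8, Pow(P, 2))))) (Function('n')(P) = Mul(Add(P, Mul(P, Add(8, Pow(P, 2)))), Add(-6, P)) = Mul(Add(-6, P), Add(P, Mul(P, Add(8, Pow(P, 2))))))
Function('O')(V) = 0 (Function('O')(V) = Mul(-4, Pow(0, 3)) = Mul(-4, 0) = 0)
Add(Mul(Function('n')(-7), Function('O')(3)), -195) = Add(Mul(Mul(-7, Add(-54, Pow(-7, 3), Mul(-6, Pow(-7, 2)), Mul(9, -7))), 0), -195) = Add(Mul(Mul(-7, Add(-54, -343, Mul(-6, 49), -63)), 0), -195) = Add(Mul(Mul(-7, Add(-54, -343, -294, -63)), 0), -195) = Add(Mul(Mul(-7, -754), 0), -195) = Add(Mul(5278, 0), -195) = Add(0, -195) = -195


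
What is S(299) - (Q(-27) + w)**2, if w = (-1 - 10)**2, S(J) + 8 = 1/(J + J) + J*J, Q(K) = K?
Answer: 48173087/598 ≈ 80557.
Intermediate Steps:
S(J) = -8 + J**2 + 1/(2*J) (S(J) = -8 + (1/(J + J) + J*J) = -8 + (1/(2*J) + J**2) = -8 + (J**2 + 1/(2*J)) = -8 + J**2 + 1/(2*J))
w = 121 (w = (-11)**2 = 121)
S(299) - (Q(-27) + w)**2 = (-8 + 299**2 + (1/2)/299) - (-27 + 121)**2 = (-8 + 89401 + (1/2)*(1/299)) - 1*94**2 = (-8 + 89401 + 1/598) - 1*8836 = 53457015/598 - 8836 = 48173087/598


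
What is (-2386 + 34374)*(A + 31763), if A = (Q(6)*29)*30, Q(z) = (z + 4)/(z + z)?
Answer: 1039226144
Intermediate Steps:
Q(z) = (4 + z)/(2*z) (Q(z) = (4 + z)/((2*z)) = (4 + z)*(1/(2*z)) = (4 + z)/(2*z))
A = 725 (A = (((½)*(4 + 6)/6)*29)*30 = (((½)*(⅙)*10)*29)*30 = ((⅚)*29)*30 = (145/6)*30 = 725)
(-2386 + 34374)*(A + 31763) = (-2386 + 34374)*(725 + 31763) = 31988*32488 = 1039226144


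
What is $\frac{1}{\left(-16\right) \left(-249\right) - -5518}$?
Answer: $\frac{1}{9502} \approx 0.00010524$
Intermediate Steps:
$\frac{1}{\left(-16\right) \left(-249\right) - -5518} = \frac{1}{3984 + \left(4460 + 1058\right)} = \frac{1}{3984 + 5518} = \frac{1}{9502}$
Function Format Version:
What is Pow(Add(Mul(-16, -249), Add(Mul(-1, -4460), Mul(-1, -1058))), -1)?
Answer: Rational(1, 9502) ≈ 0.00010524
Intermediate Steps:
Pow(Add(Mul(-16, -249), Add(Mul(-1, -4460), Mul(-1, -1058))), -1) = Pow(Add(3984, Add(4460, 1058)), -1) = Pow(Add(3984, 5518), -1) = Pow(9502, -1) = Rational(1, 9502)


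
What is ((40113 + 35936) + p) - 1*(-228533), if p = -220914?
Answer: 83668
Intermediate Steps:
((40113 + 35936) + p) - 1*(-228533) = ((40113 + 35936) - 220914) - 1*(-228533) = (76049 - 220914) + 228533 = -144865 + 228533 = 83668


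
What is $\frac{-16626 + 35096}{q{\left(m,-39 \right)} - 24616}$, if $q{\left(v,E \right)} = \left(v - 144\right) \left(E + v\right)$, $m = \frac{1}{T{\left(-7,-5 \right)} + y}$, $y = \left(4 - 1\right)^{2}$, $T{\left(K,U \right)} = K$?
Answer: $- \frac{14776}{15273} \approx -0.96746$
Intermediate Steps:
$y = 9$ ($y = 3^{2} = 9$)
$m = \frac{1}{2}$ ($m = \frac{1}{-7 + 9} = \frac{1}{2} \approx 0.5$)
$q{\left(v,E \right)} = \left(-144 + v\right) \left(E + v\right)$
$\frac{-16626 + 35096}{q{\left(m,-39 \right)} - 24616} = \frac{-16626 + 35096}{\left(\left(\frac{1}{2}\right)^{2} - -5616 - 72 - \frac{39}{2}\right) - 24616} = \frac{18470}{\left(\frac{1}{4} + 5616 - 72 - \frac{39}{2}\right) - 24616} = \frac{18470}{\frac{22099}{4} - 24616} = \frac{18470}{- \frac{76365}{4}} = 18470 \left(- \frac{4}{76365}\right) = - \frac{14776}{15273}$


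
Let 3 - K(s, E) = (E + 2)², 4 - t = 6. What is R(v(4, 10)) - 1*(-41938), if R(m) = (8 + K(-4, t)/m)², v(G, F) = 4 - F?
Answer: 167977/4 ≈ 41994.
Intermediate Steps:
t = -2 (t = 4 - 1*6 = 4 - 6 = -2)
K(s, E) = 3 - (2 + E)² (K(s, E) = 3 - (E + 2)² = 3 - (2 + E)²)
R(m) = (8 + 3/m)² (R(m) = (8 + (3 - (2 - 2)²)/m)² = (8 + (3 - 1*0²)/m)² = (8 + (3 - 1*0)/m)² = (8 + (3 + 0)/m)² = (8 + 3/m)²)
R(v(4, 10)) - 1*(-41938) = (3 + 8*(4 - 1*10))²/(4 - 1*10)² - 1*(-41938) = (3 + 8*(4 - 10))²/(4 - 10)² + 41938 = (3 + 8*(-6))²/(-6)² + 41938 = (3 - 48)²/36 + 41938 = (1/36)*(-45)² + 41938 = (1/36)*2025 + 41938 = 225/4 + 41938 = 167977/4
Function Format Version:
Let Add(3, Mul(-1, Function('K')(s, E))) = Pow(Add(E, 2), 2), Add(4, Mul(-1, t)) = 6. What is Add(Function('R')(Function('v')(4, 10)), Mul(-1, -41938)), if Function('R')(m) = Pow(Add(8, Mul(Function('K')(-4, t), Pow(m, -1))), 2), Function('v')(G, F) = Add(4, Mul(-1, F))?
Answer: Rational(167977, 4) ≈ 41994.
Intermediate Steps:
t = -2 (t = Add(4, Mul(-1, 6)) = Add(4, -6) = -2)
Function('K')(s, E) = Add(3, Mul(-1, Pow(Add(2, E), 2))) (Function('K')(s, E) = Add(3, Mul(-1, Pow(Add(E, 2), 2))) = Add(3, Mul(-1, Pow(Add(2, E), 2))))
Function('R')(m) = Pow(Add(8, Mul(3, Pow(m, -1))), 2) (Function('R')(m) = Pow(Add(8, Mul(Add(3, Mul(-1, Pow(Add(2, -2), 2))), Pow(m, -1))), 2) = Pow(Add(8, Mul(Add(3, Mul(-1, Pow(0, 2))), Pow(m, -1))), 2) = Pow(Add(8, Mul(Add(3, Mul(-1, 0)), Pow(m, -1))), 2) = Pow(Add(8, Mul(Add(3, 0), Pow(m, -1))), 2) = Pow(Add(8, Mul(3, Pow(m, -1))), 2))
Add(Function('R')(Function('v')(4, 10)), Mul(-1, -41938)) = Add(Mul(Pow(Add(4, Mul(-1, 10)), -2), Pow(Add(3, Mul(8, Add(4, Mul(-1, 10)))), 2)), Mul(-1, -41938)) = Add(Mul(Pow(Add(4, -10), -2), Pow(Add(3, Mul(8, Add(4, -10))), 2)), 41938) = Add(Mul(Pow(-6, -2), Pow(Add(3, Mul(8, -6)), 2)), 41938) = Add(Mul(Rational(1, 36), Pow(Add(3, -48), 2)), 41938) = Add(Mul(Rational(1, 36), Pow(-45, 2)), 41938) = Add(Mul(Rational(1, 36), 2025), 41938) = Add(Rational(225, 4), 41938) = Rational(167977, 4)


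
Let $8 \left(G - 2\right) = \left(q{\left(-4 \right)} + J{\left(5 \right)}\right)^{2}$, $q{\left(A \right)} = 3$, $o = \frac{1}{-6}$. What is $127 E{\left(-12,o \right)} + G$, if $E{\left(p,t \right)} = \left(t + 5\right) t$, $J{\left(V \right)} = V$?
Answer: $- \frac{3323}{36} \approx -92.306$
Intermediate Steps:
$o = - \frac{1}{6} \approx -0.16667$
$E{\left(p,t \right)} = t \left(5 + t\right)$ ($E{\left(p,t \right)} = \left(5 + t\right) t = t \left(5 + t\right)$)
$G = 10$ ($G = 2 + \frac{\left(3 + 5\right)^{2}}{8} = 2 + \frac{8^{2}}{8} = 2 + \frac{1}{8} \cdot 64 = 2 + 8 = 10$)
$127 E{\left(-12,o \right)} + G = 127 \left(- \frac{5 - \frac{1}{6}}{6}\right) + 10 = 127 \left(\left(- \frac{1}{6}\right) \frac{29}{6}\right) + 10 = 127 \left(- \frac{29}{36}\right) + 10 = - \frac{3683}{36} + 10 = - \frac{3323}{36}$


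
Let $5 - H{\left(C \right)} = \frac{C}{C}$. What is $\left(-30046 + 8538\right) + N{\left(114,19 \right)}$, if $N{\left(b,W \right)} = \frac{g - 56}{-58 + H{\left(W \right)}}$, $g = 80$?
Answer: $- \frac{193576}{9} \approx -21508.0$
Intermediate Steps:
$H{\left(C \right)} = 4$ ($H{\left(C \right)} = 5 - \frac{C}{C} = 5 - 1 = 4$)
$N{\left(b,W \right)} = - \frac{4}{9}$ ($N{\left(b,W \right)} = \frac{80 - 56}{-58 + 4} = \frac{24}{-54} = 24 \left(- \frac{1}{54}\right) = - \frac{4}{9}$)
$\left(-30046 + 8538\right) + N{\left(114,19 \right)} = \left(-30046 + 8538\right) - \frac{4}{9} = -21508 - \frac{4}{9} = - \frac{193576}{9}$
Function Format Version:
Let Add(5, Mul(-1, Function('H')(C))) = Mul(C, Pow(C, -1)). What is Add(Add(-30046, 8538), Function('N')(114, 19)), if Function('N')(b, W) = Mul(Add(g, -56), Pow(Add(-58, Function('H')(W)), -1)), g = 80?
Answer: Rational(-193576, 9) ≈ -21508.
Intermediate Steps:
Function('H')(C) = 4 (Function('H')(C) = Add(5, Mul(-1, Mul(C, Pow(C, -1)))) = Add(5, Mul(-1, 1)) = Add(5, -1) = 4)
Function('N')(b, W) = Rational(-4, 9) (Function('N')(b, W) = Mul(Add(80, -56), Pow(Add(-58, 4), -1)) = Mul(24, Pow(-54, -1)) = Mul(24, Rational(-1, 54)) = Rational(-4, 9))
Add(Add(-30046, 8538), Function('N')(114, 19)) = Add(Add(-30046, 8538), Rational(-4, 9)) = Add(-21508, Rational(-4, 9)) = Rational(-193576, 9)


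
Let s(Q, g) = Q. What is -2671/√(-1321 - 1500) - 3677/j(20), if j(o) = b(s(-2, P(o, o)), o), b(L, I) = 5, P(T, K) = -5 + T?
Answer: -3677/5 + 2671*I*√2821/2821 ≈ -735.4 + 50.289*I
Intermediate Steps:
j(o) = 5
-2671/√(-1321 - 1500) - 3677/j(20) = -2671/√(-1321 - 1500) - 3677/5 = -2671*(-I*√2821/2821) - 3677*⅕ = -2671*(-I*√2821/2821) - 3677/5 = -(-2671)*I*√2821/2821 - 3677/5 = 2671*I*√2821/2821 - 3677/5 = -3677/5 + 2671*I*√2821/2821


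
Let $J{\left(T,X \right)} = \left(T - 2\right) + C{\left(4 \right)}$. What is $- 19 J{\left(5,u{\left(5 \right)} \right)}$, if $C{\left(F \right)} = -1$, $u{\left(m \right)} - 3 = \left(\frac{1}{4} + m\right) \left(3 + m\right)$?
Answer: $-38$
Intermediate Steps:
$u{\left(m \right)} = 3 + \left(3 + m\right) \left(\frac{1}{4} + m\right)$ ($u{\left(m \right)} = 3 + \left(\frac{1}{4} + m\right) \left(3 + m\right) = 3 + \left(3 + m\right) \left(\frac{1}{4} + m\right)$)
$J{\left(T,X \right)} = -3 + T$ ($J{\left(T,X \right)} = \left(T - 2\right) - 1 = \left(-2 + T\right) - 1 = -3 + T$)
$- 19 J{\left(5,u{\left(5 \right)} \right)} = - 19 \left(-3 + 5\right) = \left(-19\right) 2 = -38$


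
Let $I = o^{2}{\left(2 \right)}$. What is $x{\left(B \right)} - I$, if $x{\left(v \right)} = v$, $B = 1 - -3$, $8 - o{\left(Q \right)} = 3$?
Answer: $-21$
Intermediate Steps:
$o{\left(Q \right)} = 5$ ($o{\left(Q \right)} = 8 - 3 = 5$)
$B = 4$ ($B = 1 + 3 = 4$)
$I = 25$ ($I = 5^{2} = 25$)
$x{\left(B \right)} - I = 4 - 25 = -21$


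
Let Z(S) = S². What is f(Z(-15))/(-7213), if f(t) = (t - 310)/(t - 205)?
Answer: 17/28852 ≈ 0.00058921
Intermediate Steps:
f(t) = (-310 + t)/(-205 + t)
f(Z(-15))/(-7213) = ((-310 + (-15)²)/(-205 + (-15)²))/(-7213) = ((-310 + 225)/(-205 + 225))*(-1/7213) = (-85/20)*(-1/7213) = ((1/20)*(-85))*(-1/7213) = -17/4*(-1/7213) = 17/28852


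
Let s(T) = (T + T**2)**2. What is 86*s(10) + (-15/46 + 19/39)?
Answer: 1866836689/1794 ≈ 1.0406e+6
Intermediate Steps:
86*s(10) + (-15/46 + 19/39) = 86*(10**2*(1 + 10)**2) + (-15/46 + 19/39) = 86*(100*11**2) + (-15*1/46 + 19*(1/39)) = 86*(100*121) + (-15/46 + 19/39) = 86*12100 + 289/1794 = 1040600 + 289/1794 = 1866836689/1794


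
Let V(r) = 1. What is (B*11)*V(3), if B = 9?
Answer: 99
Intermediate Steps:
(B*11)*V(3) = (9*11)*1 = 99*1 = 99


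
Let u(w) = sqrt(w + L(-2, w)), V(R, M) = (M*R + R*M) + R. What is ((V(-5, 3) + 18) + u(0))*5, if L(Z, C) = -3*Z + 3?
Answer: -70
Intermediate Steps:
L(Z, C) = 3 - 3*Z
V(R, M) = R + 2*M*R (V(R, M) = (M*R + M*R) + R = 2*M*R + R = R + 2*M*R)
u(w) = sqrt(9 + w) (u(w) = sqrt(w + (3 - 3*(-2))) = sqrt(w + (3 + 6)) = sqrt(w + 9) = sqrt(9 + w))
((V(-5, 3) + 18) + u(0))*5 = ((-5*(1 + 2*3) + 18) + sqrt(9 + 0))*5 = ((-5*(1 + 6) + 18) + sqrt(9))*5 = ((-5*7 + 18) + 3)*5 = ((-35 + 18) + 3)*5 = (-17 + 3)*5 = -14*5 = -70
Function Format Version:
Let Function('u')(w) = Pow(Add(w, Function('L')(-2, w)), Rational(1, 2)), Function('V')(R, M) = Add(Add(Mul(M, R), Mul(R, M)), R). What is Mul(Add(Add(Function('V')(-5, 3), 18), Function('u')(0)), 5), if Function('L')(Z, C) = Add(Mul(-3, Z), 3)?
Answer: -70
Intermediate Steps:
Function('L')(Z, C) = Add(3, Mul(-3, Z))
Function('V')(R, M) = Add(R, Mul(2, M, R)) (Function('V')(R, M) = Add(Add(Mul(M, R), Mul(M, R)), R) = Add(Mul(2, M, R), R) = Add(R, Mul(2, M, R)))
Function('u')(w) = Pow(Add(9, w), Rational(1, 2)) (Function('u')(w) = Pow(Add(w, Add(3, Mul(-3, -2))), Rational(1, 2)) = Pow(Add(w, Add(3, 6)), Rational(1, 2)) = Pow(Add(w, 9), Rational(1, 2)) = Pow(Add(9, w), Rational(1, 2)))
Mul(Add(Add(Function('V')(-5, 3), 18), Function('u')(0)), 5) = Mul(Add(Add(Mul(-5, Add(1, Mul(2, 3))), 18), Pow(Add(9, 0), Rational(1, 2))), 5) = Mul(Add(Add(Mul(-5, Add(1, 6)), 18), Pow(9, Rational(1, 2))), 5) = Mul(Add(Add(Mul(-5, 7), 18), 3), 5) = Mul(Add(Add(-35, 18), 3), 5) = Mul(Add(-17, 3), 5) = Mul(-14, 5) = -70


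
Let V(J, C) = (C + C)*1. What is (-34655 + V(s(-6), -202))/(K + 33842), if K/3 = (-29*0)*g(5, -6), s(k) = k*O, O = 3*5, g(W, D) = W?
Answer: -35059/33842 ≈ -1.0360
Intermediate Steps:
O = 15
s(k) = 15*k (s(k) = k*15 = 15*k)
V(J, C) = 2*C (V(J, C) = (2*C)*1 = 2*C)
K = 0 (K = 3*(-29*0*5) = 3*(0*5) = 3*0 = 0)
(-34655 + V(s(-6), -202))/(K + 33842) = (-34655 + 2*(-202))/(0 + 33842) = (-34655 - 404)/33842 = -35059*1/33842 = -35059/33842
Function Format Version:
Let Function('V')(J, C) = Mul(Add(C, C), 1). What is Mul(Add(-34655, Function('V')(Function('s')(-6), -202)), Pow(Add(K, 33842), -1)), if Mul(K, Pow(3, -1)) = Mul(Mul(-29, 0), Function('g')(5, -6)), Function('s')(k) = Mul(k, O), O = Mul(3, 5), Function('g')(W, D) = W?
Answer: Rational(-35059, 33842) ≈ -1.0360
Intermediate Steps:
O = 15
Function('s')(k) = Mul(15, k) (Function('s')(k) = Mul(k, 15) = Mul(15, k))
Function('V')(J, C) = Mul(2, C) (Function('V')(J, C) = Mul(Mul(2, C), 1) = Mul(2, C))
K = 0 (K = Mul(3, Mul(Mul(-29, 0), 5)) = Mul(3, Mul(0, 5)) = Mul(3, 0) = 0)
Mul(Add(-34655, Function('V')(Function('s')(-6), -202)), Pow(Add(K, 33842), -1)) = Mul(Add(-34655, Mul(2, -202)), Pow(Add(0, 33842), -1)) = Mul(Add(-34655, -404), Pow(33842, -1)) = Mul(-35059, Rational(1, 33842)) = Rational(-35059, 33842)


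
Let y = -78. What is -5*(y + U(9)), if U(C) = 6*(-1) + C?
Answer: 375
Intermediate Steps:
U(C) = -6 + C
-5*(y + U(9)) = -5*(-78 + (-6 + 9)) = -5*(-78 + 3) = -5*(-75) = 375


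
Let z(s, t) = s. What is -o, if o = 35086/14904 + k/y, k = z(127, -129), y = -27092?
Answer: -59291069/25236198 ≈ -2.3494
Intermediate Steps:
k = 127
o = 59291069/25236198 (o = 35086/14904 + 127/(-27092) = 35086*(1/14904) + 127*(-1/27092) = 17543/7452 - 127/27092 = 59291069/25236198 ≈ 2.3494)
-o = -1*59291069/25236198 = -59291069/25236198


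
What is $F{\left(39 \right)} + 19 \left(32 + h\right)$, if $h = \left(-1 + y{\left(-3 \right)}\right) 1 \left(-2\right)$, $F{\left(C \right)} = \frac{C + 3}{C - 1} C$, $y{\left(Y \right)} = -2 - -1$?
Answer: $\frac{13815}{19} \approx 727.11$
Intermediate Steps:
$y{\left(Y \right)} = -1$ ($y{\left(Y \right)} = -2 + 1 = -1$)
$F{\left(C \right)} = \frac{C \left(3 + C\right)}{-1 + C}$ ($F{\left(C \right)} = \frac{3 + C}{-1 + C} C = \frac{C \left(3 + C\right)}{-1 + C}$)
$h = 4$ ($h = \left(-1 - 1\right) 1 \left(-2\right) = \left(-2\right) \left(-2\right) = 4$)
$F{\left(39 \right)} + 19 \left(32 + h\right) = \frac{39 \left(3 + 39\right)}{-1 + 39} + 19 \left(32 + 4\right) = 39 \cdot \frac{1}{38} \cdot 42 + 19 \cdot 36 = 39 \cdot \frac{1}{38} \cdot 42 + 684 = \frac{819}{19} + 684 = \frac{13815}{19}$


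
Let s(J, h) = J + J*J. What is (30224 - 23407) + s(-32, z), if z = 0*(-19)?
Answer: 7809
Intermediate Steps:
z = 0
s(J, h) = J + J²
(30224 - 23407) + s(-32, z) = (30224 - 23407) - 32*(1 - 32) = 6817 - 32*(-31) = 6817 + 992 = 7809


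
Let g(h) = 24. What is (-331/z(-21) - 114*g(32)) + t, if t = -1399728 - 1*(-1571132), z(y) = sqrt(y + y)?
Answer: 168668 + 331*I*sqrt(42)/42 ≈ 1.6867e+5 + 51.074*I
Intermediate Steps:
z(y) = sqrt(2)*sqrt(y) (z(y) = sqrt(2*y) = sqrt(2)*sqrt(y))
t = 171404 (t = -1399728 + 1571132 = 171404)
(-331/z(-21) - 114*g(32)) + t = (-331*(-I*sqrt(42)/42) - 114*24) + 171404 = (-331*(-I*sqrt(42)/42) - 2736) + 171404 = (-(-331)*I*sqrt(42)/42 - 2736) + 171404 = (331*I*sqrt(42)/42 - 2736) + 171404 = (-2736 + 331*I*sqrt(42)/42) + 171404 = 168668 + 331*I*sqrt(42)/42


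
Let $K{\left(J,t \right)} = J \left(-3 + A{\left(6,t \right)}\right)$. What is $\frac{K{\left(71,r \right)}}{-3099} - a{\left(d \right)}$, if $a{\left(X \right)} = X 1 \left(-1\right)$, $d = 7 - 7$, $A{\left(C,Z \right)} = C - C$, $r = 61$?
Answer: $\frac{71}{1033} \approx 0.068732$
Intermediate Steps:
$A{\left(C,Z \right)} = 0$
$K{\left(J,t \right)} = - 3 J$ ($K{\left(J,t \right)} = J \left(-3 + 0\right) = J \left(-3\right) = - 3 J$)
$d = 0$ ($d = 7 - 7 = 0$)
$a{\left(X \right)} = - X$ ($a{\left(X \right)} = X \left(-1\right) = - X$)
$\frac{K{\left(71,r \right)}}{-3099} - a{\left(d \right)} = \frac{\left(-3\right) 71}{-3099} - \left(-1\right) 0 = \left(-213\right) \left(- \frac{1}{3099}\right) - 0 = \frac{71}{1033} + 0 = \frac{71}{1033}$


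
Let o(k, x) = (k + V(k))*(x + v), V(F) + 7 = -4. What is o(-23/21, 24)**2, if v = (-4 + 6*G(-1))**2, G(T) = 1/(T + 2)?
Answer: 1032256/9 ≈ 1.1470e+5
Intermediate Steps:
G(T) = 1/(2 + T)
V(F) = -11 (V(F) = -7 - 4 = -11)
v = 4 (v = (-4 + 6/(2 - 1))**2 = (-4 + 6/1)**2 = (-4 + 6*1)**2 = (-4 + 6)**2 = 2**2 = 4)
o(k, x) = (-11 + k)*(4 + x) (o(k, x) = (k - 11)*(x + 4) = (-11 + k)*(4 + x))
o(-23/21, 24)**2 = (-44 - 11*24 + 4*(-23/21) - 23/21*24)**2 = (-44 - 264 + 4*(-23*1/21) - 23*1/21*24)**2 = (-44 - 264 + 4*(-23/21) - 23/21*24)**2 = (-44 - 264 - 92/21 - 184/7)**2 = (-1016/3)**2 = 1032256/9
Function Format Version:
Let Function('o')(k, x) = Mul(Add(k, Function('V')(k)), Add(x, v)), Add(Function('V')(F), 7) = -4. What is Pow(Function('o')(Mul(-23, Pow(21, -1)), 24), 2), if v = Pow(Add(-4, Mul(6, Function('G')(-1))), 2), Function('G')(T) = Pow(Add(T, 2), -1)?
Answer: Rational(1032256, 9) ≈ 1.1470e+5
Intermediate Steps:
Function('G')(T) = Pow(Add(2, T), -1)
Function('V')(F) = -11 (Function('V')(F) = Add(-7, -4) = -11)
v = 4 (v = Pow(Add(-4, Mul(6, Pow(Add(2, -1), -1))), 2) = Pow(Add(-4, Mul(6, Pow(1, -1))), 2) = Pow(Add(-4, Mul(6, 1)), 2) = Pow(Add(-4, 6), 2) = Pow(2, 2) = 4)
Function('o')(k, x) = Mul(Add(-11, k), Add(4, x)) (Function('o')(k, x) = Mul(Add(k, -11), Add(x, 4)) = Mul(Add(-11, k), Add(4, x)))
Pow(Function('o')(Mul(-23, Pow(21, -1)), 24), 2) = Pow(Add(-44, Mul(-11, 24), Mul(4, Mul(-23, Pow(21, -1))), Mul(Mul(-23, Pow(21, -1)), 24)), 2) = Pow(Add(-44, -264, Mul(4, Mul(-23, Rational(1, 21))), Mul(Mul(-23, Rational(1, 21)), 24)), 2) = Pow(Add(-44, -264, Mul(4, Rational(-23, 21)), Mul(Rational(-23, 21), 24)), 2) = Pow(Add(-44, -264, Rational(-92, 21), Rational(-184, 7)), 2) = Pow(Rational(-1016, 3), 2) = Rational(1032256, 9)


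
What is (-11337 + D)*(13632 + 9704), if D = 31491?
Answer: 470313744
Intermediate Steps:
(-11337 + D)*(13632 + 9704) = (-11337 + 31491)*(13632 + 9704) = 20154*23336 = 470313744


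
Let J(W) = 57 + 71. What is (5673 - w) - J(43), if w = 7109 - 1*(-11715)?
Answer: -13279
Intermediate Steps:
w = 18824 (w = 7109 + 11715 = 18824)
J(W) = 128
(5673 - w) - J(43) = (5673 - 1*18824) - 1*128 = (5673 - 18824) - 128 = -13151 - 128 = -13279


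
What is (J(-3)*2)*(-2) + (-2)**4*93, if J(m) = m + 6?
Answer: 1476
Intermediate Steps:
J(m) = 6 + m
(J(-3)*2)*(-2) + (-2)**4*93 = ((6 - 3)*2)*(-2) + (-2)**4*93 = (3*2)*(-2) + 16*93 = 6*(-2) + 1488 = -12 + 1488 = 1476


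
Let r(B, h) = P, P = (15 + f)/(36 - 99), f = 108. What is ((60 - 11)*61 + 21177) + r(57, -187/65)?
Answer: 507445/21 ≈ 24164.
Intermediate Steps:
P = -41/21 (P = (15 + 108)/(36 - 99) = 123/(-63) = 123*(-1/63) = -41/21 ≈ -1.9524)
r(B, h) = -41/21
((60 - 11)*61 + 21177) + r(57, -187/65) = ((60 - 11)*61 + 21177) - 41/21 = (49*61 + 21177) - 41/21 = (2989 + 21177) - 41/21 = 24166 - 41/21 = 507445/21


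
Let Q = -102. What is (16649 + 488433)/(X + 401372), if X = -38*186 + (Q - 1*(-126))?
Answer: 252541/197164 ≈ 1.2809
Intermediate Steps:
X = -7044 (X = -38*186 + (-102 - 1*(-126)) = -7068 + (-102 + 126) = -7068 + 24 = -7044)
(16649 + 488433)/(X + 401372) = (16649 + 488433)/(-7044 + 401372) = 505082/394328 = 505082*(1/394328) = 252541/197164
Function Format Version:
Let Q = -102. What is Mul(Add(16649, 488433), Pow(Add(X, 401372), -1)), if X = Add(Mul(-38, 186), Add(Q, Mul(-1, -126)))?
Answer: Rational(252541, 197164) ≈ 1.2809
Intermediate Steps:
X = -7044 (X = Add(Mul(-38, 186), Add(-102, Mul(-1, -126))) = Add(-7068, Add(-102, 126)) = Add(-7068, 24) = -7044)
Mul(Add(16649, 488433), Pow(Add(X, 401372), -1)) = Mul(Add(16649, 488433), Pow(Add(-7044, 401372), -1)) = Mul(505082, Pow(394328, -1)) = Mul(505082, Rational(1, 394328)) = Rational(252541, 197164)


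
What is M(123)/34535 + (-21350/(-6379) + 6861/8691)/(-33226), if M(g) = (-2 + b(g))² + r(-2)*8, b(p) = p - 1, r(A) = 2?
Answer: 8849004007363603/21205016680783330 ≈ 0.41731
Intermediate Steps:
b(p) = -1 + p
M(g) = 16 + (-3 + g)² (M(g) = (-2 + (-1 + g))² + 2*8 = (-3 + g)² + 16 = 16 + (-3 + g)²)
M(123)/34535 + (-21350/(-6379) + 6861/8691)/(-33226) = (16 + (-3 + 123)²)/34535 + (-21350/(-6379) + 6861/8691)/(-33226) = (16 + 120²)*(1/34535) + (-21350*(-1/6379) + 6861*(1/8691))*(-1/33226) = (16 + 14400)*(1/34535) + (21350/6379 + 2287/2897)*(-1/33226) = 14416*(1/34535) + (76439723/18479963)*(-1/33226) = 14416/34535 - 76439723/614015250638 = 8849004007363603/21205016680783330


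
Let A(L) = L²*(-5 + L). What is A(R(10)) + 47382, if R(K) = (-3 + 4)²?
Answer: 47378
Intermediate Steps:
R(K) = 1 (R(K) = 1² = 1)
A(R(10)) + 47382 = 1²*(-5 + 1) + 47382 = 1*(-4) + 47382 = -4 + 47382 = 47378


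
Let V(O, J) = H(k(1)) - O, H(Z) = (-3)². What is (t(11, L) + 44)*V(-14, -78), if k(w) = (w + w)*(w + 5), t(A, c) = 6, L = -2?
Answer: 1150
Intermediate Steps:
k(w) = 2*w*(5 + w) (k(w) = (2*w)*(5 + w) = 2*w*(5 + w))
H(Z) = 9
V(O, J) = 9 - O
(t(11, L) + 44)*V(-14, -78) = (6 + 44)*(9 - 1*(-14)) = 50*(9 + 14) = 50*23 = 1150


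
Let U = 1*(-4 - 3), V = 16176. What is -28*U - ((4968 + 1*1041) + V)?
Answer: -21989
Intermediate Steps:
U = -7 (U = 1*(-7) = -7)
-28*U - ((4968 + 1*1041) + V) = -28*(-7) - ((4968 + 1*1041) + 16176) = 196 - ((4968 + 1041) + 16176) = 196 - (6009 + 16176) = 196 - 1*22185 = 196 - 22185 = -21989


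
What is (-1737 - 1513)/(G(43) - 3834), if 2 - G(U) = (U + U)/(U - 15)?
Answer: 45500/53691 ≈ 0.84744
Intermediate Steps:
G(U) = 2 - 2*U/(-15 + U) (G(U) = 2 - (U + U)/(U - 15) = 2 - 2*U/(-15 + U))
(-1737 - 1513)/(G(43) - 3834) = (-1737 - 1513)/(-30/(-15 + 43) - 3834) = -3250/(-30/28 - 3834) = -3250/(-30*1/28 - 3834) = -3250/(-15/14 - 3834) = -3250/(-53691/14) = -3250*(-14/53691) = 45500/53691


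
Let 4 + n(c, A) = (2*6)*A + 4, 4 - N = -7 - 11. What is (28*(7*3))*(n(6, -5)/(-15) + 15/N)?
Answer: 30282/11 ≈ 2752.9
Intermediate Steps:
N = 22 (N = 4 - (-7 - 11) = 4 - 1*(-18) = 4 + 18 = 22)
n(c, A) = 12*A (n(c, A) = -4 + ((2*6)*A + 4) = -4 + (12*A + 4) = -4 + (4 + 12*A) = 12*A)
(28*(7*3))*(n(6, -5)/(-15) + 15/N) = (28*(7*3))*((12*(-5))/(-15) + 15/22) = (28*21)*(-60*(-1/15) + 15*(1/22)) = 588*(4 + 15/22) = 588*(103/22) = 30282/11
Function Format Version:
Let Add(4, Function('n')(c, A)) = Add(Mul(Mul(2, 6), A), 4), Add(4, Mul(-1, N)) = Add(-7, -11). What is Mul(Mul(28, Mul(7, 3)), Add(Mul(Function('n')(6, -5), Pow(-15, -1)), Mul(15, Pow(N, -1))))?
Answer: Rational(30282, 11) ≈ 2752.9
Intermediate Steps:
N = 22 (N = Add(4, Mul(-1, Add(-7, -11))) = Add(4, Mul(-1, -18)) = Add(4, 18) = 22)
Function('n')(c, A) = Mul(12, A) (Function('n')(c, A) = Add(-4, Add(Mul(Mul(2, 6), A), 4)) = Add(-4, Add(Mul(12, A), 4)) = Add(-4, Add(4, Mul(12, A))) = Mul(12, A))
Mul(Mul(28, Mul(7, 3)), Add(Mul(Function('n')(6, -5), Pow(-15, -1)), Mul(15, Pow(N, -1)))) = Mul(Mul(28, Mul(7, 3)), Add(Mul(Mul(12, -5), Pow(-15, -1)), Mul(15, Pow(22, -1)))) = Mul(Mul(28, 21), Add(Mul(-60, Rational(-1, 15)), Mul(15, Rational(1, 22)))) = Mul(588, Add(4, Rational(15, 22))) = Mul(588, Rational(103, 22)) = Rational(30282, 11)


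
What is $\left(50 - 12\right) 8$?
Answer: $304$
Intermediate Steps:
$\left(50 - 12\right) 8 = 38 \cdot 8 = 304$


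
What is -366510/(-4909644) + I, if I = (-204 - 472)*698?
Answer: -386100889267/818274 ≈ -4.7185e+5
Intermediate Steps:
I = -471848 (I = -676*698 = -471848)
-366510/(-4909644) + I = -366510/(-4909644) - 471848 = -366510*(-1/4909644) - 471848 = 61085/818274 - 471848 = -386100889267/818274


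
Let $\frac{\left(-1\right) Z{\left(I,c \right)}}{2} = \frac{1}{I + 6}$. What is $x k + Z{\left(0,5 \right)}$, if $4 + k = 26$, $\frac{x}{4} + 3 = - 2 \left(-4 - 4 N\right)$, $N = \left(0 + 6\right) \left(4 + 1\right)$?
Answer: $\frac{64679}{3} \approx 21560.0$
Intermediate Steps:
$N = 30$ ($N = 6 \cdot 5 = 30$)
$x = 980$ ($x = -12 + 4 \left(- 2 \left(-4 - 120\right)\right) = -12 + 4 \left(\left(-2\right) \left(-124\right)\right) = -12 + 4 \cdot 248 = -12 + 992 = 980$)
$k = 22$ ($k = -4 + 26 = 22$)
$Z{\left(I,c \right)} = - \frac{2}{6 + I}$ ($Z{\left(I,c \right)} = - \frac{2}{I + 6} = - \frac{2}{6 + I}$)
$x k + Z{\left(0,5 \right)} = 980 \cdot 22 - \frac{2}{6 + 0} = 21560 - \frac{2}{6} = 21560 - \frac{1}{3} = \frac{64679}{3}$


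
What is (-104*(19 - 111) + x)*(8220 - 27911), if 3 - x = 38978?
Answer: 579053237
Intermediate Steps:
x = -38975 (x = 3 - 1*38978 = 3 - 38978 = -38975)
(-104*(19 - 111) + x)*(8220 - 27911) = (-104*(19 - 111) - 38975)*(8220 - 27911) = (-104*(-92) - 38975)*(-19691) = (9568 - 38975)*(-19691) = -29407*(-19691) = 579053237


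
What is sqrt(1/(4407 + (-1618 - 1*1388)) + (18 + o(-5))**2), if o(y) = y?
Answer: sqrt(331714770)/1401 ≈ 13.000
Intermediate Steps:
sqrt(1/(4407 + (-1618 - 1*1388)) + (18 + o(-5))**2) = sqrt(1/(4407 + (-1618 - 1*1388)) + (18 - 5)**2) = sqrt(1/(4407 + (-1618 - 1388)) + 13**2) = sqrt(1/(4407 - 3006) + 169) = sqrt(1/1401 + 169) = sqrt(236770/1401) = sqrt(331714770)/1401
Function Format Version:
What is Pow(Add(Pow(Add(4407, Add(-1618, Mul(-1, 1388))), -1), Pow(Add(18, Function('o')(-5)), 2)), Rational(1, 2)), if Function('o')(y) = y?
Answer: Mul(Rational(1, 1401), Pow(331714770, Rational(1, 2))) ≈ 13.000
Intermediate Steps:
Pow(Add(Pow(Add(4407, Add(-1618, Mul(-1, 1388))), -1), Pow(Add(18, Function('o')(-5)), 2)), Rational(1, 2)) = Pow(Add(Pow(Add(4407, Add(-1618, Mul(-1, 1388))), -1), Pow(Add(18, -5), 2)), Rational(1, 2)) = Pow(Add(Pow(Add(4407, Add(-1618, -1388)), -1), Pow(13, 2)), Rational(1, 2)) = Pow(Add(Pow(Add(4407, -3006), -1), 169), Rational(1, 2)) = Pow(Add(Pow(1401, -1), 169), Rational(1, 2)) = Pow(Add(Rational(1, 1401), 169), Rational(1, 2)) = Pow(Rational(236770, 1401), Rational(1, 2)) = Mul(Rational(1, 1401), Pow(331714770, Rational(1, 2)))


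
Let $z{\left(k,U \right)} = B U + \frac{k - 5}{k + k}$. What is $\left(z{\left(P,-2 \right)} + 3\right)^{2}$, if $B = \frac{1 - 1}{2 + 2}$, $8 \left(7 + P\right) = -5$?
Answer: $\frac{218089}{14884} \approx 14.653$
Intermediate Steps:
$P = - \frac{61}{8}$ ($P = -7 + \frac{1}{8} \left(-5\right) = -7 - \frac{5}{8} = - \frac{61}{8} \approx -7.625$)
$B = 0$ ($B = \frac{0}{4} = 0 \cdot \frac{1}{4} = 0$)
$z{\left(k,U \right)} = \frac{-5 + k}{2 k}$ ($z{\left(k,U \right)} = 0 U + \frac{k - 5}{k + k} = 0 + \frac{-5 + k}{2 k} = \frac{-5 + k}{2 k}$)
$\left(z{\left(P,-2 \right)} + 3\right)^{2} = \left(\frac{-5 - \frac{61}{8}}{2 \left(- \frac{61}{8}\right)} + 3\right)^{2} = \left(\frac{1}{2} \left(- \frac{8}{61}\right) \left(- \frac{101}{8}\right) + 3\right)^{2} = \left(\frac{101}{122} + 3\right)^{2} = \left(\frac{467}{122}\right)^{2} = \frac{218089}{14884}$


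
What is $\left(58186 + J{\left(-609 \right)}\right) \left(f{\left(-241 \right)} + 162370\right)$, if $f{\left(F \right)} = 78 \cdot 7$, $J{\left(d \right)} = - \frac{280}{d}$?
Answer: $\frac{824716959352}{87} \approx 9.4795 \cdot 10^{9}$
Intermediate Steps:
$f{\left(F \right)} = 546$
$\left(58186 + J{\left(-609 \right)}\right) \left(f{\left(-241 \right)} + 162370\right) = \left(58186 - \frac{280}{-609}\right) \left(546 + 162370\right) = \left(58186 - - \frac{40}{87}\right) 162916 = \left(58186 + \frac{40}{87}\right) 162916 = \frac{5062222}{87} \cdot 162916 = \frac{824716959352}{87}$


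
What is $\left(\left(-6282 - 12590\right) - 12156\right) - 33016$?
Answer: $-64044$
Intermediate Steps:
$\left(\left(-6282 - 12590\right) - 12156\right) - 33016 = \left(-18872 - 12156\right) - 33016 = -31028 - 33016 = -64044$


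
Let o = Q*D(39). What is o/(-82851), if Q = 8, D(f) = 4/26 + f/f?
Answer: -40/359021 ≈ -0.00011141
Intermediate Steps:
D(f) = 15/13 (D(f) = 4*(1/26) + 1 = 2/13 + 1 = 15/13)
o = 120/13 (o = 8*(15/13) = 120/13 ≈ 9.2308)
o/(-82851) = (120/13)/(-82851) = (120/13)*(-1/82851) = -40/359021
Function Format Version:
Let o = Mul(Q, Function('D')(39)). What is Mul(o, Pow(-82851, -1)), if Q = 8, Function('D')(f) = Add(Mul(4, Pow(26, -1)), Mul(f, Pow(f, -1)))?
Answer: Rational(-40, 359021) ≈ -0.00011141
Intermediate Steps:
Function('D')(f) = Rational(15, 13) (Function('D')(f) = Add(Mul(4, Rational(1, 26)), 1) = Add(Rational(2, 13), 1) = Rational(15, 13))
o = Rational(120, 13) (o = Mul(8, Rational(15, 13)) = Rational(120, 13) ≈ 9.2308)
Mul(o, Pow(-82851, -1)) = Mul(Rational(120, 13), Pow(-82851, -1)) = Mul(Rational(120, 13), Rational(-1, 82851)) = Rational(-40, 359021)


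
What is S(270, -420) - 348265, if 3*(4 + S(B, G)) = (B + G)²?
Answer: -340769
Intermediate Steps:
S(B, G) = -4 + (B + G)²/3
S(270, -420) - 348265 = (-4 + (270 - 420)²/3) - 348265 = (-4 + (⅓)*(-150)²) - 348265 = (-4 + (⅓)*22500) - 348265 = (-4 + 7500) - 348265 = 7496 - 348265 = -340769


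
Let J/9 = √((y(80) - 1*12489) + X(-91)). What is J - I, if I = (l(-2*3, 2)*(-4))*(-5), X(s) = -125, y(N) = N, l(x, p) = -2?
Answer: 40 + 9*I*√12534 ≈ 40.0 + 1007.6*I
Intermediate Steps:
I = -40 (I = -2*(-4)*(-5) = 8*(-5) = -40)
J = 9*I*√12534 (J = 9*√((80 - 1*12489) - 125) = 9*√((80 - 12489) - 125) = 9*√(-12409 - 125) = 9*√(-12534) = 9*(I*√12534) = 9*I*√12534 ≈ 1007.6*I)
J - I = 9*I*√12534 - 1*(-40) = 9*I*√12534 + 40 = 40 + 9*I*√12534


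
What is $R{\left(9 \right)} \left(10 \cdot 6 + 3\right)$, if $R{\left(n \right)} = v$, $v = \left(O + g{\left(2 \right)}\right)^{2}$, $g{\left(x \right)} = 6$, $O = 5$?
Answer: $7623$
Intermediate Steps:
$v = 121$ ($v = \left(5 + 6\right)^{2} = 11^{2} = 121$)
$R{\left(n \right)} = 121$
$R{\left(9 \right)} \left(10 \cdot 6 + 3\right) = 121 \left(10 \cdot 6 + 3\right) = 121 \left(60 + 3\right) = 121 \cdot 63 = 7623$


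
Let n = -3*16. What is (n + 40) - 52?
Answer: -60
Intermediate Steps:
n = -48
(n + 40) - 52 = (-48 + 40) - 52 = -8 - 52 = -60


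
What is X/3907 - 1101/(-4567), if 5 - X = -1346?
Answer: 10471624/17843269 ≈ 0.58687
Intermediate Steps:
X = 1351 (X = 5 - 1*(-1346) = 5 + 1346 = 1351)
X/3907 - 1101/(-4567) = 1351/3907 - 1101/(-4567) = 1351*(1/3907) - 1101*(-1/4567) = 1351/3907 + 1101/4567 = 10471624/17843269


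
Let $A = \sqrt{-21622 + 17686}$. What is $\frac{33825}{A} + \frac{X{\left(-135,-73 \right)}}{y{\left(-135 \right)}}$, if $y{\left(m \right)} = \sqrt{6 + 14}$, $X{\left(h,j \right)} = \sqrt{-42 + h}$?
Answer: $\frac{i \left(- 1375 \sqrt{246} + 4 \sqrt{885}\right)}{40} \approx - 536.18 i$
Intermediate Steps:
$y{\left(m \right)} = 2 \sqrt{5}$ ($y{\left(m \right)} = \sqrt{20} = 2 \sqrt{5}$)
$A = 4 i \sqrt{246}$ ($A = \sqrt{-3936} = 4 i \sqrt{246} \approx 62.738 i$)
$\frac{33825}{A} + \frac{X{\left(-135,-73 \right)}}{y{\left(-135 \right)}} = \frac{33825}{4 i \sqrt{246}} + \frac{\sqrt{-42 - 135}}{2 \sqrt{5}} = 33825 \left(- \frac{i \sqrt{246}}{984}\right) + \sqrt{-177} \frac{\sqrt{5}}{10} = - \frac{275 i \sqrt{246}}{8} + i \sqrt{177} \frac{\sqrt{5}}{10} = - \frac{275 i \sqrt{246}}{8} + \frac{i \sqrt{885}}{10}$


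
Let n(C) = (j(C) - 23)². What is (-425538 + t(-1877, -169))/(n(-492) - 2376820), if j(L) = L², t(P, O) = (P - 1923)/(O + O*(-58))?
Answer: -215747966/29700804712527 ≈ -7.2640e-6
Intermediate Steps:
t(P, O) = -(-1923 + P)/(57*O) (t(P, O) = (-1923 + P)/(O - 58*O) = (-1923 + P)/((-57*O)) = (-1923 + P)*(-1/(57*O)) = -(-1923 + P)/(57*O))
n(C) = (-23 + C²)² (n(C) = (C² - 23)² = (-23 + C²)²)
(-425538 + t(-1877, -169))/(n(-492) - 2376820) = (-425538 + (1/57)*(1923 - 1*(-1877))/(-169))/((-23 + (-492)²)² - 2376820) = (-425538 + (1/57)*(-1/169)*(1923 + 1877))/((-23 + 242064)² - 2376820) = (-425538 + (1/57)*(-1/169)*3800)/(242041² - 2376820) = (-425538 - 200/507)/(58583845681 - 2376820) = -215747966/507/58581468861 = -215747966/507*1/58581468861 = -215747966/29700804712527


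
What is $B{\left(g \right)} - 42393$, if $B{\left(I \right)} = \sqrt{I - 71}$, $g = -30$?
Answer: $-42393 + i \sqrt{101} \approx -42393.0 + 10.05 i$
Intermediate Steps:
$B{\left(I \right)} = \sqrt{-71 + I}$
$B{\left(g \right)} - 42393 = \sqrt{-71 - 30} - 42393 = \sqrt{-101} - 42393 = i \sqrt{101} - 42393 = -42393 + i \sqrt{101}$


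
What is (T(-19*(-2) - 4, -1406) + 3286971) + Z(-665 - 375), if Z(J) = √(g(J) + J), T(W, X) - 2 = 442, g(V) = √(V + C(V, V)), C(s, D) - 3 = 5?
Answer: 3287415 + √(-1040 + 2*I*√258) ≈ 3.2874e+6 + 32.253*I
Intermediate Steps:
C(s, D) = 8 (C(s, D) = 3 + 5 = 8)
g(V) = √(8 + V) (g(V) = √(V + 8) = √(8 + V))
T(W, X) = 444 (T(W, X) = 2 + 442 = 444)
Z(J) = √(J + √(8 + J)) (Z(J) = √(√(8 + J) + J) = √(J + √(8 + J)))
(T(-19*(-2) - 4, -1406) + 3286971) + Z(-665 - 375) = (444 + 3286971) + √((-665 - 375) + √(8 + (-665 - 375))) = 3287415 + √(-1040 + √(8 - 1040)) = 3287415 + √(-1040 + √(-1032)) = 3287415 + √(-1040 + 2*I*√258)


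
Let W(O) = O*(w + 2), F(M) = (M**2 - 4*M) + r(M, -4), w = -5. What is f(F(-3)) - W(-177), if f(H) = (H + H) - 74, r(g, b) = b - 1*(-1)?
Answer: -569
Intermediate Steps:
r(g, b) = 1 + b (r(g, b) = b + 1 = 1 + b)
F(M) = -3 + M**2 - 4*M (F(M) = (M**2 - 4*M) + (1 - 4) = (M**2 - 4*M) - 3 = -3 + M**2 - 4*M)
f(H) = -74 + 2*H (f(H) = 2*H - 74 = -74 + 2*H)
W(O) = -3*O (W(O) = O*(-5 + 2) = O*(-3) = -3*O)
f(F(-3)) - W(-177) = (-74 + 2*(-3 + (-3)**2 - 4*(-3))) - (-3)*(-177) = (-74 + 2*(-3 + 9 + 12)) - 1*531 = (-74 + 2*18) - 531 = (-74 + 36) - 531 = -38 - 531 = -569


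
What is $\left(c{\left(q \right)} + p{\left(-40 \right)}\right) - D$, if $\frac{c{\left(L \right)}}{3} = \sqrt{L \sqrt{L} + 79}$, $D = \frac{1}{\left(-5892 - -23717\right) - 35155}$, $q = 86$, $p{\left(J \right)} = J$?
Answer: $- \frac{693199}{17330} + 3 \sqrt{79 + 86 \sqrt{86}} \approx 48.819$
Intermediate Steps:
$D = - \frac{1}{17330}$ ($D = \frac{1}{\left(-5892 + 23717\right) - 35155} = \frac{1}{17825 - 35155} = \frac{1}{-17330} = - \frac{1}{17330} \approx -5.7703 \cdot 10^{-5}$)
$c{\left(L \right)} = 3 \sqrt{79 + L^{\frac{3}{2}}}$ ($c{\left(L \right)} = 3 \sqrt{L \sqrt{L} + 79} = 3 \sqrt{L^{\frac{3}{2}} + 79} = 3 \sqrt{79 + L^{\frac{3}{2}}}$)
$\left(c{\left(q \right)} + p{\left(-40 \right)}\right) - D = \left(3 \sqrt{79 + 86^{\frac{3}{2}}} - 40\right) - - \frac{1}{17330} = \left(3 \sqrt{79 + 86 \sqrt{86}} - 40\right) + \frac{1}{17330} = \left(-40 + 3 \sqrt{79 + 86 \sqrt{86}}\right) + \frac{1}{17330} = - \frac{693199}{17330} + 3 \sqrt{79 + 86 \sqrt{86}}$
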